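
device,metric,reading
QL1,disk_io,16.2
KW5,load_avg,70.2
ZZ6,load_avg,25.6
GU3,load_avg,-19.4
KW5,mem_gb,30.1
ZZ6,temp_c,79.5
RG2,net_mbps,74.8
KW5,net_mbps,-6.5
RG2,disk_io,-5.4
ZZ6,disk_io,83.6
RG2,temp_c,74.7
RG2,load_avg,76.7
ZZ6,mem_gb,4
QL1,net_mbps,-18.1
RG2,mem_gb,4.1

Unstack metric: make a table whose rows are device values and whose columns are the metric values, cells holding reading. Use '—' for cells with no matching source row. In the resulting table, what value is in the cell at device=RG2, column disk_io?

The long row with device=RG2, metric=disk_io has reading=-5.4.

-5.4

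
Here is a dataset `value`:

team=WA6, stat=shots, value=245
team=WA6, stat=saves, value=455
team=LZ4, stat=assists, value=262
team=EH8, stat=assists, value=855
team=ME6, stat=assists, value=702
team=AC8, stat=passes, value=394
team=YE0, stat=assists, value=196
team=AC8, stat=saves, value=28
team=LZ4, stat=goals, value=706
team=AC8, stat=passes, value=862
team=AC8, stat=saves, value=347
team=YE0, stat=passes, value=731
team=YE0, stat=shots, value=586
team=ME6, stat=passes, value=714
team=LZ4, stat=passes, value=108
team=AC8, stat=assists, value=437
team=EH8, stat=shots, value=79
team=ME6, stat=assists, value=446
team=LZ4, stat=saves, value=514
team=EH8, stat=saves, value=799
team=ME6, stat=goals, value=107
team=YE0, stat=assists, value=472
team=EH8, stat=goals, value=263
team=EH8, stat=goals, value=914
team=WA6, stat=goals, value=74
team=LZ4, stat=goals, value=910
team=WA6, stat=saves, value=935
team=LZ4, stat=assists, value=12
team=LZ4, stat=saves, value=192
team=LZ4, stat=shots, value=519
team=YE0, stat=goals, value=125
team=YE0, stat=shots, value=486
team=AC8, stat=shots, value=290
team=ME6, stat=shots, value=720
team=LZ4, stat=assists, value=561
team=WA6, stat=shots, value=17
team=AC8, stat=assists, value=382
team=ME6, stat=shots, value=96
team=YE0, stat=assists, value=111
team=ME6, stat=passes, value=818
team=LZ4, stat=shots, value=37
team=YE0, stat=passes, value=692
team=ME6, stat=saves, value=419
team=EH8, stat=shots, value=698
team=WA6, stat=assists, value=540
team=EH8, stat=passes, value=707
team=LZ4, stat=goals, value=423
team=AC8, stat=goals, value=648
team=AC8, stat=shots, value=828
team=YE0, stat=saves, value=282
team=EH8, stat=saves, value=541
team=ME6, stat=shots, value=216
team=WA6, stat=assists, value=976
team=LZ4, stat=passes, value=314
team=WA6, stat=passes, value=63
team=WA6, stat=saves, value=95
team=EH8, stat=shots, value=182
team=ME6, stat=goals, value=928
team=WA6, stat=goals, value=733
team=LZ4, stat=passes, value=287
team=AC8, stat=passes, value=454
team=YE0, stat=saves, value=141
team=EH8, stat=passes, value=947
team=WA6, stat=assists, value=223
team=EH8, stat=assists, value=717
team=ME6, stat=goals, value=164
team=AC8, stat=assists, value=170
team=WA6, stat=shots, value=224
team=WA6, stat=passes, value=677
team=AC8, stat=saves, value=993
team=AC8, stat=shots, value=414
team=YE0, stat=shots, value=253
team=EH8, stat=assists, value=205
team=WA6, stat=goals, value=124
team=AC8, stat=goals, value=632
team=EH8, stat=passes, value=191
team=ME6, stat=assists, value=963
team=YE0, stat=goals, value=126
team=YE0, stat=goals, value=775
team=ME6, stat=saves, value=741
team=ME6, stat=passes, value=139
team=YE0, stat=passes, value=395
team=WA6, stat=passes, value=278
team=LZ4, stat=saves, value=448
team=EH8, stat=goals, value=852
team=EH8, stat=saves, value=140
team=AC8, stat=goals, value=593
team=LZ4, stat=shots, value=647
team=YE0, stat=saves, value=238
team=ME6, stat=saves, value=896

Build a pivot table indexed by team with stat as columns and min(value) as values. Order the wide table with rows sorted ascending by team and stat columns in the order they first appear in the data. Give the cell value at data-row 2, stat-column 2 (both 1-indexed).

140

With rows sorted ascending by team, row 2 is team=EH8. stat columns in first-appearance order: shots, saves, assists, passes, goals; column 2 is saves.
Long rows with team=EH8, stat=saves: min(799, 541, 140) = 140.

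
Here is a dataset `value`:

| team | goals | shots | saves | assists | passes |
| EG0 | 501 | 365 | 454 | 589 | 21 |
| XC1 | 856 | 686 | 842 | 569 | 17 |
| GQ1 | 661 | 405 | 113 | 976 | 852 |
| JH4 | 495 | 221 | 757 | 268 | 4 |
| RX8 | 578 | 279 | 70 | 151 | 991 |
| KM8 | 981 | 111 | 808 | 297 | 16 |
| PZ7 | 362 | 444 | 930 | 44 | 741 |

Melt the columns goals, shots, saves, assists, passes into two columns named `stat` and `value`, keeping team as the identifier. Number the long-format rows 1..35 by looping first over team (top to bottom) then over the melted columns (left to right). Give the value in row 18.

35 rows total (7 × 5). Row 18: index ⌊(18-1)/5⌋ = 3 into team → JH4; (18-1) mod 5 = 2 into the melted columns → saves.
So row 18 is (JH4, saves, 757); value = 757.

757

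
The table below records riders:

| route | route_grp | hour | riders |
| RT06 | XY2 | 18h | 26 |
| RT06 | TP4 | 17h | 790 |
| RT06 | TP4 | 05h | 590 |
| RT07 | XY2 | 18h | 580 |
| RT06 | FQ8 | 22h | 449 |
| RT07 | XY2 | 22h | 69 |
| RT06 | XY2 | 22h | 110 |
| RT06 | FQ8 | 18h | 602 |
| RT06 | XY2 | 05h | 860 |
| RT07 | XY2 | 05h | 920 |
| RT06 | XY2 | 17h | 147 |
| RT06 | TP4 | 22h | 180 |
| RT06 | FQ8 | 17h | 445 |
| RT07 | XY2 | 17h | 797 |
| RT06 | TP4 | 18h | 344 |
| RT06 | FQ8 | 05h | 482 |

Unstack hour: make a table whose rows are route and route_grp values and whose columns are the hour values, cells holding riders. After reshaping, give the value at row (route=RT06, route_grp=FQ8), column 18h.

602

Wide layout: rows indexed by route and route_grp, columns are the 4 distinct hour values (18h, 17h, 05h, 22h).
Cell (route=RT06, route_grp=FQ8, hour=18h) draws from the long row where route=RT06, route_grp=FQ8 and hour=18h, which has riders=602.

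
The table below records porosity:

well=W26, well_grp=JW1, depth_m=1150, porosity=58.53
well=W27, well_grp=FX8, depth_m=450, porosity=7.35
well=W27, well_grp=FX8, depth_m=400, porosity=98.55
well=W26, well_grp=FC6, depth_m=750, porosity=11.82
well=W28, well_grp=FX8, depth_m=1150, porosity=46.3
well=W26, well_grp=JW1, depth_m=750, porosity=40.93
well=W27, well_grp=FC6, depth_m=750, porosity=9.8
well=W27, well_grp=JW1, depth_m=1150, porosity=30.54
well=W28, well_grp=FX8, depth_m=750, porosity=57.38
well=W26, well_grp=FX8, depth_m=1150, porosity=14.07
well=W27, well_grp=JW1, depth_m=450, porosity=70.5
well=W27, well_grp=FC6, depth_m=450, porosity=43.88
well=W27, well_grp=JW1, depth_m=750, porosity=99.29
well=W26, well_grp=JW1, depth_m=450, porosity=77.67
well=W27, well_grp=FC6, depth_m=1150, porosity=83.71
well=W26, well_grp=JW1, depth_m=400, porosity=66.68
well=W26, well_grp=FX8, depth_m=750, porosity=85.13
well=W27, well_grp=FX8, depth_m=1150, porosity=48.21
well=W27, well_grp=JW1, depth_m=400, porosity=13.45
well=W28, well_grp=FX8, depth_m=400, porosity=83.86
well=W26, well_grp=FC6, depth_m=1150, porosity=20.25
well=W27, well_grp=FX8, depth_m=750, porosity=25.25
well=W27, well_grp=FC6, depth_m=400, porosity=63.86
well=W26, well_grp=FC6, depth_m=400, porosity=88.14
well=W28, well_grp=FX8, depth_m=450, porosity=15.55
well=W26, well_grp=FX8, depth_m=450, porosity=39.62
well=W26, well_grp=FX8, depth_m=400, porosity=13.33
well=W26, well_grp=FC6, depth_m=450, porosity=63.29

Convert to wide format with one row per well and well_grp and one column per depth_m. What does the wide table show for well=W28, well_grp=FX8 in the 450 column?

Wide layout: rows indexed by well and well_grp, columns are the 4 distinct depth_m values (1150, 450, 400, 750).
Cell (well=W28, well_grp=FX8, depth_m=450) draws from the long row where well=W28, well_grp=FX8 and depth_m=450, which has porosity=15.55.

15.55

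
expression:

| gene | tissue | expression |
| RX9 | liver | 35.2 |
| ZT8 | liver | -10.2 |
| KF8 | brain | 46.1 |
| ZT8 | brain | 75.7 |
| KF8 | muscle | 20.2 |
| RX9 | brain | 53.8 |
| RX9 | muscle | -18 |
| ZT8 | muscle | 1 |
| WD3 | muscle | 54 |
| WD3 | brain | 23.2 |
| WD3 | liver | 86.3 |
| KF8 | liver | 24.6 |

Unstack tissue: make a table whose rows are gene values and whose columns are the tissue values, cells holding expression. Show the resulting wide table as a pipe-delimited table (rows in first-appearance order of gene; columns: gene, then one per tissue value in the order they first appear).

| gene | liver | brain | muscle |
| RX9 | 35.2 | 53.8 | -18 |
| ZT8 | -10.2 | 75.7 | 1 |
| KF8 | 24.6 | 46.1 | 20.2 |
| WD3 | 86.3 | 23.2 | 54 |

Columns: gene plus the 3 distinct tissue values (liver, brain, muscle).
For example, row RX9 column liver takes expression=35.2 from the long row (RX9, liver).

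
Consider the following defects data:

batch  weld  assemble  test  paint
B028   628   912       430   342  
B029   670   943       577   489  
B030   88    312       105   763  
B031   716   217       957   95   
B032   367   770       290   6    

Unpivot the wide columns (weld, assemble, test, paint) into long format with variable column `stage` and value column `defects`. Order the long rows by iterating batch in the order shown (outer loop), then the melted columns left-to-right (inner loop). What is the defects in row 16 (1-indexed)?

95

20 rows total (5 × 4). Row 16: index ⌊(16-1)/4⌋ = 3 into batch → B031; (16-1) mod 4 = 3 into the melted columns → paint.
So row 16 is (B031, paint, 95); defects = 95.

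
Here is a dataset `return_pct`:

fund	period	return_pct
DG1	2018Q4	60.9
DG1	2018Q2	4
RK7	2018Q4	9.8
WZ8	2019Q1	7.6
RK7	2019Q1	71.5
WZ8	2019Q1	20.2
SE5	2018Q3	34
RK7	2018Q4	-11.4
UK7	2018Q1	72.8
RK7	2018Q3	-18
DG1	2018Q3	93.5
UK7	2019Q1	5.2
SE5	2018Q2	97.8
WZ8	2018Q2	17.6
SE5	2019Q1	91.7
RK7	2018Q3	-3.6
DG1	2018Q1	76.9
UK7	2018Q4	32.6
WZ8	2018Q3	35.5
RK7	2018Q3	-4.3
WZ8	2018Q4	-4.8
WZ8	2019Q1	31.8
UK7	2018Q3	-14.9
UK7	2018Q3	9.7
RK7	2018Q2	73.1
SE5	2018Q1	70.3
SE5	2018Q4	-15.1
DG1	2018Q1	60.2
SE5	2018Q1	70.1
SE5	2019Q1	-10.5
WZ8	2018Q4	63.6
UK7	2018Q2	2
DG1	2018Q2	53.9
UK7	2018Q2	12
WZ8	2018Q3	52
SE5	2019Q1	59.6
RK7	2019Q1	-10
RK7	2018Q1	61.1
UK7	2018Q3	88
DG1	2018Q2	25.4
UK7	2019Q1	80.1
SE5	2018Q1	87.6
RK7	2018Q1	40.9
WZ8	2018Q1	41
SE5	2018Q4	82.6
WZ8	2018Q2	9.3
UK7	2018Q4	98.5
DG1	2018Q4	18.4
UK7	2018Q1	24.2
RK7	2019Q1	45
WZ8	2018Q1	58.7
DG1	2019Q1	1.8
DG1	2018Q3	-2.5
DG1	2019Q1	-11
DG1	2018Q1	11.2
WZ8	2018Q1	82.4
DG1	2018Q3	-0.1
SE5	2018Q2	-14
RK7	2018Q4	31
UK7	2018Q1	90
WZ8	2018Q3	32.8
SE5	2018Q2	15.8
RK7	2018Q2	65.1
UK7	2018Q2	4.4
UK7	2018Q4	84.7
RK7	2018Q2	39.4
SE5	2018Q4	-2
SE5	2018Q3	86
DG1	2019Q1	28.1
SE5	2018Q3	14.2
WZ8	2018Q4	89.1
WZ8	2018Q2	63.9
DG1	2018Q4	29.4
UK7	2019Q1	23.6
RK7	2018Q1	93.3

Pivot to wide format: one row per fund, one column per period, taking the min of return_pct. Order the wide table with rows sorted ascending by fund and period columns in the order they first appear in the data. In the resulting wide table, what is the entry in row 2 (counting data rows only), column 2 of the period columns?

With rows sorted ascending by fund, row 2 is fund=RK7. period columns in first-appearance order: 2018Q4, 2018Q2, 2019Q1, 2018Q3, 2018Q1; column 2 is 2018Q2.
Long rows with fund=RK7, period=2018Q2: min(73.1, 65.1, 39.4) = 39.4.

39.4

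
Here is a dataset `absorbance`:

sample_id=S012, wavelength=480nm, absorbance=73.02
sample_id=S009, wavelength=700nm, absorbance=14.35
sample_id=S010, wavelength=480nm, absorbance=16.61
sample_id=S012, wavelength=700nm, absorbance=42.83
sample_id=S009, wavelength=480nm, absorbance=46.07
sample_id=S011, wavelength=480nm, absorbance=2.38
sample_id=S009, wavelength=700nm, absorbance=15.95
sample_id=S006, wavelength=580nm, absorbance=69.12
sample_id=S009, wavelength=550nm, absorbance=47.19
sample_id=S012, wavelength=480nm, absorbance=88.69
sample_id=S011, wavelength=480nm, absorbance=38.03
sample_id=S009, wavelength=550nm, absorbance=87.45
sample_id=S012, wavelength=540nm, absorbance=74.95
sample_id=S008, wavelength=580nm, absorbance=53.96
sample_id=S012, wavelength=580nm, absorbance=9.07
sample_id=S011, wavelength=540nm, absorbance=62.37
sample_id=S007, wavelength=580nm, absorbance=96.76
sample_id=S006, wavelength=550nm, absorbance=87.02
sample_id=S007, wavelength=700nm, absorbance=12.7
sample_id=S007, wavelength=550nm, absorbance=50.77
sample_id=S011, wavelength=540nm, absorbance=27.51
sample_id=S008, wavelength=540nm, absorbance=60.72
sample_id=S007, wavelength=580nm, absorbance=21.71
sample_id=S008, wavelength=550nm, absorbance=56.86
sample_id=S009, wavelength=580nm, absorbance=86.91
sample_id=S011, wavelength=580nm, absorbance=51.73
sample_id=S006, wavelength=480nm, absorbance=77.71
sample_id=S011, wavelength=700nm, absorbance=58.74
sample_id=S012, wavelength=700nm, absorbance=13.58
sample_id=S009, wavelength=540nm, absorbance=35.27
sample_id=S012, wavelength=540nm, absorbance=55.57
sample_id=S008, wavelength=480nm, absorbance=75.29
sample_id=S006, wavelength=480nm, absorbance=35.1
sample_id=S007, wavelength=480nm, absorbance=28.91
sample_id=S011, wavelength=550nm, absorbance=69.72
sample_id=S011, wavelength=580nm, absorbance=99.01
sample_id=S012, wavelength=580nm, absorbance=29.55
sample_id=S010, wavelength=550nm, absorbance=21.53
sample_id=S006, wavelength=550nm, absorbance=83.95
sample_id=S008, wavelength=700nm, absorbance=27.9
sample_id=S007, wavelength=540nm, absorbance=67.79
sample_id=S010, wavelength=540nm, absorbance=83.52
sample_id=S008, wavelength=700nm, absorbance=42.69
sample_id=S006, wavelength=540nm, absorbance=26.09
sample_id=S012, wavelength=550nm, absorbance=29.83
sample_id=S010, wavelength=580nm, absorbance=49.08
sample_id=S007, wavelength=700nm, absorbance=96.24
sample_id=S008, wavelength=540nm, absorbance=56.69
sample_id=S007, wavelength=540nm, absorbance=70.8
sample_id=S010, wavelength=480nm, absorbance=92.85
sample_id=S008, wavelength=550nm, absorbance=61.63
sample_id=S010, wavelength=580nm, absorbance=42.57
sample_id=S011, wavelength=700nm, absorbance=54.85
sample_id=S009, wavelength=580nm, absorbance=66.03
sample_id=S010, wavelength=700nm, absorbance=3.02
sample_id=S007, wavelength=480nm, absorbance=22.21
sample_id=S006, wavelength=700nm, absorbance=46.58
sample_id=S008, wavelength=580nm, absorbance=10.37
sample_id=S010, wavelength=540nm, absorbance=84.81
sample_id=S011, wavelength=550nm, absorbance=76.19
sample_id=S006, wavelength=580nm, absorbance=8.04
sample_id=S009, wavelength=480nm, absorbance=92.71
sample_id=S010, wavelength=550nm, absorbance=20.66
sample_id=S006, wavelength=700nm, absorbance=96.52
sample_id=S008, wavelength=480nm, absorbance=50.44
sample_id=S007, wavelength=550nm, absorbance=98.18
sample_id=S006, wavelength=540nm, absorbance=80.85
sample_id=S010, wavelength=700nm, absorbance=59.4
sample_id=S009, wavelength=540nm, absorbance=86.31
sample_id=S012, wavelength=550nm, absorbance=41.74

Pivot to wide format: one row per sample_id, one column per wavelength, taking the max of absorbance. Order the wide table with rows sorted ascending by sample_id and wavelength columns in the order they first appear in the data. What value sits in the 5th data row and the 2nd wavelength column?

With rows sorted ascending by sample_id, row 5 is sample_id=S010. wavelength columns in first-appearance order: 480nm, 700nm, 580nm, 550nm, 540nm; column 2 is 700nm.
Long rows with sample_id=S010, wavelength=700nm: max(3.02, 59.4) = 59.4.

59.4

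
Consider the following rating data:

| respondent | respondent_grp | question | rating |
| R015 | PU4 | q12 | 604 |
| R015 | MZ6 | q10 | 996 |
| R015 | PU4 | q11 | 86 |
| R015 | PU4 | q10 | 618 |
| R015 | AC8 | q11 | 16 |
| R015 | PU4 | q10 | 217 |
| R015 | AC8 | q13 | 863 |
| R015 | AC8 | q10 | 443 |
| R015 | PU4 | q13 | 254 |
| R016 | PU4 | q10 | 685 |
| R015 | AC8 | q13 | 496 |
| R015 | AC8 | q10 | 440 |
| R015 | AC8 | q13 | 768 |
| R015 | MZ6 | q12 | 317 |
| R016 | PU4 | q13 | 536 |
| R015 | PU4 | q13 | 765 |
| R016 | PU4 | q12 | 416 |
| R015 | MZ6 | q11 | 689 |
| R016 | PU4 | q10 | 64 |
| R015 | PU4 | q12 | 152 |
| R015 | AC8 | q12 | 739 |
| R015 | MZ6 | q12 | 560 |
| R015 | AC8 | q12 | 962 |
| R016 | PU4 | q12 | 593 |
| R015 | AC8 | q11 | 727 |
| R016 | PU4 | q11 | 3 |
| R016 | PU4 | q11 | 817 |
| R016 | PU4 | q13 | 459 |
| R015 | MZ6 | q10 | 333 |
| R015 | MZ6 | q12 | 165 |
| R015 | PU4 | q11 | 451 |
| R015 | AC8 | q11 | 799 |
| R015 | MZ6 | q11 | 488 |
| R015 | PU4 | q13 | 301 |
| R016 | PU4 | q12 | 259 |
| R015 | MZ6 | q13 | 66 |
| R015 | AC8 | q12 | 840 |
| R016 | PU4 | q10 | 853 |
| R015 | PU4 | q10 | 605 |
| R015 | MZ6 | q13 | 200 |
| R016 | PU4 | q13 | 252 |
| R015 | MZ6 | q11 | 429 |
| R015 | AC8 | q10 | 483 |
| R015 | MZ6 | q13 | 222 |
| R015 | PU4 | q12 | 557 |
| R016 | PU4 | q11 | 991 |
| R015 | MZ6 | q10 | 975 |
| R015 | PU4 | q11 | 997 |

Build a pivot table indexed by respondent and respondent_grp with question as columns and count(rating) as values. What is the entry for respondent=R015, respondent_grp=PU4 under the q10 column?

Rows with respondent=R015, respondent_grp=PU4 and question=q10: rating values are 618, 217, 605.
3 rows match — count = 3.

3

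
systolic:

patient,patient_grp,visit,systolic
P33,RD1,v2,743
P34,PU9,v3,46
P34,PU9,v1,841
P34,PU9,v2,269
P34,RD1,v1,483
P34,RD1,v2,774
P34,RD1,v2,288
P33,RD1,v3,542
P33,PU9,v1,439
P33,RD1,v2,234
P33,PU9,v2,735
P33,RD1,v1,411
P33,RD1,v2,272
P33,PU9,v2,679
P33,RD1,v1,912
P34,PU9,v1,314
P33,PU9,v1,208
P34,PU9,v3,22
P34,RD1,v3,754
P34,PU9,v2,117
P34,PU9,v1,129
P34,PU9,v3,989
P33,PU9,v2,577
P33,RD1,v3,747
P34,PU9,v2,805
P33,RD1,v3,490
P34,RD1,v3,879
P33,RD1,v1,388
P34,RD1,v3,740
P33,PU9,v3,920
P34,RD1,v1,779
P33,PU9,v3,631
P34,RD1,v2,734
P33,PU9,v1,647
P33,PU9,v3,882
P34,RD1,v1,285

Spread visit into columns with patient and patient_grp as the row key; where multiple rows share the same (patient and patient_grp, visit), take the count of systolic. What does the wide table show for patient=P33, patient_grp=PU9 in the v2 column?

3

Rows with patient=P33, patient_grp=PU9 and visit=v2: systolic values are 735, 679, 577.
3 rows match — count = 3.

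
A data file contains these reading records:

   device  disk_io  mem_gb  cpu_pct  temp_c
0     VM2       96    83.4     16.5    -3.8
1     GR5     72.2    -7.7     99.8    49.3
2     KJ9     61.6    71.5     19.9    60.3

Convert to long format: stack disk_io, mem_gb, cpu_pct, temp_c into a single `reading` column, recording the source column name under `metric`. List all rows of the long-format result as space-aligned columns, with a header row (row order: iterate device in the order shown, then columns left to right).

device  metric   reading
VM2     disk_io  96     
VM2     mem_gb   83.4   
VM2     cpu_pct  16.5   
VM2     temp_c   -3.8   
GR5     disk_io  72.2   
GR5     mem_gb   -7.7   
GR5     cpu_pct  99.8   
GR5     temp_c   49.3   
KJ9     disk_io  61.6   
KJ9     mem_gb   71.5   
KJ9     cpu_pct  19.9   
KJ9     temp_c   60.3   

Each (device, column) pair becomes one row: 3 × 4 = 12 rows.
For example, (VM2, disk_io) → reading=96.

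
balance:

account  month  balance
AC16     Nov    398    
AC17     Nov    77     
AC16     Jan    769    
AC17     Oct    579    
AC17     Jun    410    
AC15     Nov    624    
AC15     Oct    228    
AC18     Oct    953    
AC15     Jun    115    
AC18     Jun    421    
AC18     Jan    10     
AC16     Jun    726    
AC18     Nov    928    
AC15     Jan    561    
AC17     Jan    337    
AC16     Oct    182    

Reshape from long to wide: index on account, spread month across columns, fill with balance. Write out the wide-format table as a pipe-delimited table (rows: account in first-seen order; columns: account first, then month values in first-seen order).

| account | Nov | Jan | Oct | Jun |
| AC16 | 398 | 769 | 182 | 726 |
| AC17 | 77 | 337 | 579 | 410 |
| AC15 | 624 | 561 | 228 | 115 |
| AC18 | 928 | 10 | 953 | 421 |

Columns: account plus the 4 distinct month values (Nov, Jan, Oct, Jun).
For example, row AC16 column Nov takes balance=398 from the long row (AC16, Nov).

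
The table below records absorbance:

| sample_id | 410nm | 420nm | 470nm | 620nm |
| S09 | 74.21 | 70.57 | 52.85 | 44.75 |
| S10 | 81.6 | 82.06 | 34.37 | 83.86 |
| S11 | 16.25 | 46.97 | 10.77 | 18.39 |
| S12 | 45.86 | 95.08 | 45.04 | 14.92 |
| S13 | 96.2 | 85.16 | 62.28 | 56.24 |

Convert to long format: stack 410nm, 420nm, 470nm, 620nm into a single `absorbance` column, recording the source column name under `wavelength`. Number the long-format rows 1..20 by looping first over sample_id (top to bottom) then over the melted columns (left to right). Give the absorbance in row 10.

20 rows total (5 × 4). Row 10: index ⌊(10-1)/4⌋ = 2 into sample_id → S11; (10-1) mod 4 = 1 into the melted columns → 420nm.
So row 10 is (S11, 420nm, 46.97); absorbance = 46.97.

46.97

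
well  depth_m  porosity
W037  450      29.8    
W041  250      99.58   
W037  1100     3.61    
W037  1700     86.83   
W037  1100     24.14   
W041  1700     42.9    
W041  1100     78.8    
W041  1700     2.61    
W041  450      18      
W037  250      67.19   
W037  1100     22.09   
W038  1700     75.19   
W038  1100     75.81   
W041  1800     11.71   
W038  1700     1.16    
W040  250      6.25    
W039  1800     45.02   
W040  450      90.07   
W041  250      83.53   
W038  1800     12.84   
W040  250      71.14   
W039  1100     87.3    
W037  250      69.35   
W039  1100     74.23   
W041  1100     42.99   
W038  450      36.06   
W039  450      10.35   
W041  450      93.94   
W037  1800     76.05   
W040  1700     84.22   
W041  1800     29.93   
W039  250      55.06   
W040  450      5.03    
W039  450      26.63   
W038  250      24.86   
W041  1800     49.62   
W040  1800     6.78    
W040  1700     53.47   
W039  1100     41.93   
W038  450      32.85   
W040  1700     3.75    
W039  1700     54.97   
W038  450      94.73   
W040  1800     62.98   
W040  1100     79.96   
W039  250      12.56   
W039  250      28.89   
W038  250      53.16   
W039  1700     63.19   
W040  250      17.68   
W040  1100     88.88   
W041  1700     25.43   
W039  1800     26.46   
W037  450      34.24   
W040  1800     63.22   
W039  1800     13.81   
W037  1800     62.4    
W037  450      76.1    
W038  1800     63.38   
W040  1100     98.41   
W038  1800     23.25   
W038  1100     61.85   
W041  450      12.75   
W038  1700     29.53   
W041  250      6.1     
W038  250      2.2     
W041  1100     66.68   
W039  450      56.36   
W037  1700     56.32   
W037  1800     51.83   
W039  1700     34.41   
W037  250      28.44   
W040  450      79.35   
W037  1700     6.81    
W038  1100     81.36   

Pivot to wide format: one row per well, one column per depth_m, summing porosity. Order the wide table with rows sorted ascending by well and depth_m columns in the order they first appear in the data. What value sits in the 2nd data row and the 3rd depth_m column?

219.02

With rows sorted ascending by well, row 2 is well=W038. depth_m columns in first-appearance order: 450, 250, 1100, 1700, 1800; column 3 is 1100.
Long rows with well=W038, depth_m=1100: 75.81 + 61.85 + 81.36 = 219.02.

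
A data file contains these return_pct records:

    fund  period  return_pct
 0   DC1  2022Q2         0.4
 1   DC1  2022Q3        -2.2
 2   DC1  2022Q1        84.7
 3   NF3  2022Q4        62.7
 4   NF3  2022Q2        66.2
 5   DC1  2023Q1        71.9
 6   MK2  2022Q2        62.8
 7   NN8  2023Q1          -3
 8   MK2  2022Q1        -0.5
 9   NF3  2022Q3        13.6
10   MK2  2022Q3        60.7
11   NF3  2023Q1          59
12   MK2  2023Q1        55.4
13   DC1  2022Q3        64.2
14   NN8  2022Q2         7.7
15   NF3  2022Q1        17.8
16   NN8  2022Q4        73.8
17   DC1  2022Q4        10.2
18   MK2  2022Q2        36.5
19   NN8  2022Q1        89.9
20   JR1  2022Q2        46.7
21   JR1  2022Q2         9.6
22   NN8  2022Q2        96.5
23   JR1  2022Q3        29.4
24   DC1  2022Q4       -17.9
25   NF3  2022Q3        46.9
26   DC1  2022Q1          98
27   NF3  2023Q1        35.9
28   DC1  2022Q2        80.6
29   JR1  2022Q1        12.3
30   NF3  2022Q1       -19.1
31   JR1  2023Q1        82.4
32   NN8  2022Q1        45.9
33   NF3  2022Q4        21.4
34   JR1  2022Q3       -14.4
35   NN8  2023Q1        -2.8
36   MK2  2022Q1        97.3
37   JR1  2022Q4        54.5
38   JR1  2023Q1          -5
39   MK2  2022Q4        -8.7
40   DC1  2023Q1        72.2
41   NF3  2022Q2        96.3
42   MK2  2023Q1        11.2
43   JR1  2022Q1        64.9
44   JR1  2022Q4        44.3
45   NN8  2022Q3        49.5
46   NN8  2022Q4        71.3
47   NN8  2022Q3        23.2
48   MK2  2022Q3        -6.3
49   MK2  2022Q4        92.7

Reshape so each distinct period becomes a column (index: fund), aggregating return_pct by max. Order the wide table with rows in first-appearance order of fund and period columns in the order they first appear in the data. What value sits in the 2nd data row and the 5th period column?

With rows in first-appearance order of fund, row 2 is fund=NF3. period columns in first-appearance order: 2022Q2, 2022Q3, 2022Q1, 2022Q4, 2023Q1; column 5 is 2023Q1.
Long rows with fund=NF3, period=2023Q1: max(59, 35.9) = 59.

59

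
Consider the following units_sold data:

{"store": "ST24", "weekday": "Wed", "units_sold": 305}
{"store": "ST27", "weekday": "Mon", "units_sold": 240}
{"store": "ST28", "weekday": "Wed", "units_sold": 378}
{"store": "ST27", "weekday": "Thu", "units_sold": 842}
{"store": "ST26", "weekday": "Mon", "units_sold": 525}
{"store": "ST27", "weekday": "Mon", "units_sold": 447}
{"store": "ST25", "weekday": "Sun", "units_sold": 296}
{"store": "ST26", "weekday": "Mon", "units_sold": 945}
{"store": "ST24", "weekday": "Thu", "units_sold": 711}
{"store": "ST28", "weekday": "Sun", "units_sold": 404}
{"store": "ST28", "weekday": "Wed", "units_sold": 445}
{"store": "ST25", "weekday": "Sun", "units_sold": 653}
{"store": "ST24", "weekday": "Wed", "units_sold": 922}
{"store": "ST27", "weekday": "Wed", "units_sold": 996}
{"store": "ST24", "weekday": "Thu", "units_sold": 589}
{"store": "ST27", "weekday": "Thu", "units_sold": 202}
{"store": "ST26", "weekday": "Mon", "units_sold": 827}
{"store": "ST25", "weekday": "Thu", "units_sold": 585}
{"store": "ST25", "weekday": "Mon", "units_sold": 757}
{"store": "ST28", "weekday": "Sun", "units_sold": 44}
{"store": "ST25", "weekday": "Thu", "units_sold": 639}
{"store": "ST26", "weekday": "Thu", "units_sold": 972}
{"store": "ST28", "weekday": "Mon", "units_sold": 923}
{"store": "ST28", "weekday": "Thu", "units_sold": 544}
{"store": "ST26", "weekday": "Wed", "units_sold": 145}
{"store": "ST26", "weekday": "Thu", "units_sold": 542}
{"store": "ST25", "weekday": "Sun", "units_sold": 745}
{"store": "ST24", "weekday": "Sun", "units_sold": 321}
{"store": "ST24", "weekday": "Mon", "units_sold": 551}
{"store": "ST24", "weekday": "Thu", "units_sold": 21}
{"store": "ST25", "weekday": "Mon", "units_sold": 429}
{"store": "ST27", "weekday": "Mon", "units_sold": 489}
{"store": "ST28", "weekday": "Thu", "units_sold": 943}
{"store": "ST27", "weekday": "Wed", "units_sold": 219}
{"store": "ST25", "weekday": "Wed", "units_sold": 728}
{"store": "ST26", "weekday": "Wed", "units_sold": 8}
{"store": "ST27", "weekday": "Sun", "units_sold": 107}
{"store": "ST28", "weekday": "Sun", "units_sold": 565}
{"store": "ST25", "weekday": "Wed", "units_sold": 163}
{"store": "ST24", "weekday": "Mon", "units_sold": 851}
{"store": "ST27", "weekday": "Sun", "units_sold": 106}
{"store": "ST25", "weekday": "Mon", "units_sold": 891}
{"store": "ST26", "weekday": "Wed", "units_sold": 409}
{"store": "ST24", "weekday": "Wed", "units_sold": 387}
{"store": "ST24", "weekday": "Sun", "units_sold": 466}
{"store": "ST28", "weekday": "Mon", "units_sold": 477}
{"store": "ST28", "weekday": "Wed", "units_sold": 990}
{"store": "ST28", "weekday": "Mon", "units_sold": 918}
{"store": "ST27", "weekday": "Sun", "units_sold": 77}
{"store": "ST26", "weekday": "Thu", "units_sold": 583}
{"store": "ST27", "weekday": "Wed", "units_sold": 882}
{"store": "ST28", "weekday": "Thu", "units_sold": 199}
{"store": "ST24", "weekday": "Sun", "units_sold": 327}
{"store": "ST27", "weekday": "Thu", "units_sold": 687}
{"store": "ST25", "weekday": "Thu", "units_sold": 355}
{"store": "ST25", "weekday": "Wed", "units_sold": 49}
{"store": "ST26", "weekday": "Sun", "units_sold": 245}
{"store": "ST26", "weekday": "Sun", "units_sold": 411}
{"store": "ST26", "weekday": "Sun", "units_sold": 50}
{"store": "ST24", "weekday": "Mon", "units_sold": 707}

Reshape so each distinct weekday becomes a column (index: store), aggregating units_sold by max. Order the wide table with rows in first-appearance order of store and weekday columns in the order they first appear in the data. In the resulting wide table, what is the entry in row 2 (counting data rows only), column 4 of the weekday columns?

With rows in first-appearance order of store, row 2 is store=ST27. weekday columns in first-appearance order: Wed, Mon, Thu, Sun; column 4 is Sun.
Long rows with store=ST27, weekday=Sun: max(107, 106, 77) = 107.

107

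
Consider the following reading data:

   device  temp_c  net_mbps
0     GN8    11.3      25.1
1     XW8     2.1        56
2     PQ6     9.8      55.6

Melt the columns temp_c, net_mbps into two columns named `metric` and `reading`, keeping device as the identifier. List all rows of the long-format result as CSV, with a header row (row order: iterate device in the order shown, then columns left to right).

Each (device, column) pair becomes one row: 3 × 2 = 6 rows.
For example, (GN8, temp_c) → reading=11.3.

device,metric,reading
GN8,temp_c,11.3
GN8,net_mbps,25.1
XW8,temp_c,2.1
XW8,net_mbps,56
PQ6,temp_c,9.8
PQ6,net_mbps,55.6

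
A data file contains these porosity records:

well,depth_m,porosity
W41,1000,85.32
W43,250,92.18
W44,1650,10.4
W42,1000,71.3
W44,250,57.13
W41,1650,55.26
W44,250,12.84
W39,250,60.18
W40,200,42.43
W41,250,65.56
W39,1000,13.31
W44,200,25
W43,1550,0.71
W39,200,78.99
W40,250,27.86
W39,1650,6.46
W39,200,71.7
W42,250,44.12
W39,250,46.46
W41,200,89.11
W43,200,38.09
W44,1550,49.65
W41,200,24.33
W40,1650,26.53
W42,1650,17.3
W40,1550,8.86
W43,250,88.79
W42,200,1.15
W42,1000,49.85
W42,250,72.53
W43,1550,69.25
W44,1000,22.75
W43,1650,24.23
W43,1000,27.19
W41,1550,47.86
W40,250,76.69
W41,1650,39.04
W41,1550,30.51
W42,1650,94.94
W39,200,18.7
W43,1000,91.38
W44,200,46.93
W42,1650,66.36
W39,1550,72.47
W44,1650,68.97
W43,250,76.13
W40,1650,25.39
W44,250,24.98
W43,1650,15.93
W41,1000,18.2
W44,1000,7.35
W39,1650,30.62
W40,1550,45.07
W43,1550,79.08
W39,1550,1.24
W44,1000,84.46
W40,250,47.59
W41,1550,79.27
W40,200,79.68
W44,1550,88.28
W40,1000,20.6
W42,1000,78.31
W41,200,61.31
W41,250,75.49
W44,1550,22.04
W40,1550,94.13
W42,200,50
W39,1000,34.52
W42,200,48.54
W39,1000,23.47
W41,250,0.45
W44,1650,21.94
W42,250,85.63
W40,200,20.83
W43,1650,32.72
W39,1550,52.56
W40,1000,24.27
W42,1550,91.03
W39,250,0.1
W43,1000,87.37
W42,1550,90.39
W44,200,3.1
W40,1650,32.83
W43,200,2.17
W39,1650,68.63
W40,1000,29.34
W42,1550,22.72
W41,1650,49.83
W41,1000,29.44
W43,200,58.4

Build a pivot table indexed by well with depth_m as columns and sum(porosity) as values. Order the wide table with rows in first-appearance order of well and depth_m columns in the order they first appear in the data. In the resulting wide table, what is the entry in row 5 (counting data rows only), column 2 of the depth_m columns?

With rows in first-appearance order of well, row 5 is well=W39. depth_m columns in first-appearance order: 1000, 250, 1650, 200, 1550; column 2 is 250.
Long rows with well=W39, depth_m=250: 60.18 + 46.46 + 0.1 = 106.74.

106.74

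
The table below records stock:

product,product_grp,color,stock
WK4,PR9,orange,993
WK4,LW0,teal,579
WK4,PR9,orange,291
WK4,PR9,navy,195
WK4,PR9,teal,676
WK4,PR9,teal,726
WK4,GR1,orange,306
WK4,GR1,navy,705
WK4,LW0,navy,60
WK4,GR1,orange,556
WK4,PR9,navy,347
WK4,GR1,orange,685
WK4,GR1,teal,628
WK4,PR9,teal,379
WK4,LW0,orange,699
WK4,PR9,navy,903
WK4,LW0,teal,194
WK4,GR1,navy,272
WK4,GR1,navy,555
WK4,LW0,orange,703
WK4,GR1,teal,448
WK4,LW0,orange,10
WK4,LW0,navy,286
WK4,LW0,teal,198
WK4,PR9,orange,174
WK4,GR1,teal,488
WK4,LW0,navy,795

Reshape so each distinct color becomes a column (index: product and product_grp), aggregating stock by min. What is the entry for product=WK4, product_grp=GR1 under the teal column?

Rows with product=WK4, product_grp=GR1 and color=teal: stock values are 628, 448, 488.
min(628, 448, 488) = 448.

448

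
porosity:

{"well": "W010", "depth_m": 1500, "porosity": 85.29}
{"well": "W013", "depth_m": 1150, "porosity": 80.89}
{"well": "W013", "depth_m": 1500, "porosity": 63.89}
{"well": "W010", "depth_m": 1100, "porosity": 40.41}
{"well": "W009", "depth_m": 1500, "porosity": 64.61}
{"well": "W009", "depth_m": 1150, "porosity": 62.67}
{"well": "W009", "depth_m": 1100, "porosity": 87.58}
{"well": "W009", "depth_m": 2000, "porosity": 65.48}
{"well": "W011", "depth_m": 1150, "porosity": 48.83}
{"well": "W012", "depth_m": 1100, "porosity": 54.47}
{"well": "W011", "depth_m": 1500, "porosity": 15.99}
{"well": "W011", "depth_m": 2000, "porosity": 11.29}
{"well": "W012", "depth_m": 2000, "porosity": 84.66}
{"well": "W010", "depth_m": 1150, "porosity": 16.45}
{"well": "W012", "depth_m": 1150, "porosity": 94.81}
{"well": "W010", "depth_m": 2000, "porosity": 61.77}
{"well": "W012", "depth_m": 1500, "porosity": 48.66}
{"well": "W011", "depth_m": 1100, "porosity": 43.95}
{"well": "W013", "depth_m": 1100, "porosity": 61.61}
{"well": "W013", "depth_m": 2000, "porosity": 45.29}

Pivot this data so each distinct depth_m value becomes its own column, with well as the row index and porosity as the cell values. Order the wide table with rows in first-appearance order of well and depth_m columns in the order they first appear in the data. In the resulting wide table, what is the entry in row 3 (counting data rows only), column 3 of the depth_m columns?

With rows in first-appearance order of well, row 3 is well=W009. depth_m columns in first-appearance order: 1500, 1150, 1100, 2000; column 3 is 1100.
Long rows with well=W009, depth_m=1100: porosity = 87.58.

87.58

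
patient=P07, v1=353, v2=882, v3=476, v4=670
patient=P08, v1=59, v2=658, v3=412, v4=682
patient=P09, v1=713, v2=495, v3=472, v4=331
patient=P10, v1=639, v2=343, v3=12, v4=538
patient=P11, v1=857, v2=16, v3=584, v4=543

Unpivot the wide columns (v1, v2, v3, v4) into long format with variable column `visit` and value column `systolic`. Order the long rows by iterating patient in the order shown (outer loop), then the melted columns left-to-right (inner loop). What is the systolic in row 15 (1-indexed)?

20 rows total (5 × 4). Row 15: index ⌊(15-1)/4⌋ = 3 into patient → P10; (15-1) mod 4 = 2 into the melted columns → v3.
So row 15 is (P10, v3, 12); systolic = 12.

12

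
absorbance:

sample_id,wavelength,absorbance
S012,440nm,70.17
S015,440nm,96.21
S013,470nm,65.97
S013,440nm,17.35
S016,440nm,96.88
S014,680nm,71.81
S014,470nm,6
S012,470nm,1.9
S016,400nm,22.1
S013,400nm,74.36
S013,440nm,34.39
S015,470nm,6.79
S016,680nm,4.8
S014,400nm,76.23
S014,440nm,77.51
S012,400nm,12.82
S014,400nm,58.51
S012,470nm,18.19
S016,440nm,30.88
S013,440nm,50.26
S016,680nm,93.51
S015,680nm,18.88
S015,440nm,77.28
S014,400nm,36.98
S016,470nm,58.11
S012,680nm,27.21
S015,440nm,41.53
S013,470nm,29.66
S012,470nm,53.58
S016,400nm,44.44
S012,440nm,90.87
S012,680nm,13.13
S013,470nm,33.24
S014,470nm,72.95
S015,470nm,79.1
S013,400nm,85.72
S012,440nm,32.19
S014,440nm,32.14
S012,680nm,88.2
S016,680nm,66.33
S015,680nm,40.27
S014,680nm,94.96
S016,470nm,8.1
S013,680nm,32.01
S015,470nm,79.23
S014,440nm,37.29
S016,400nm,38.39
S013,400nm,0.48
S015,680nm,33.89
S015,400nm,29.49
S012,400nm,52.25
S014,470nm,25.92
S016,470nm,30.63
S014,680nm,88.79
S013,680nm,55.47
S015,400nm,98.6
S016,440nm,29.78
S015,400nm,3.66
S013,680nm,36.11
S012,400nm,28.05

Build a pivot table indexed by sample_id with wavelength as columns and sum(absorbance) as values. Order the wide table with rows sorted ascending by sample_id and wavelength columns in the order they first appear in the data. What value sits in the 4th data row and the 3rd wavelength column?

93.04

With rows sorted ascending by sample_id, row 4 is sample_id=S015. wavelength columns in first-appearance order: 440nm, 470nm, 680nm, 400nm; column 3 is 680nm.
Long rows with sample_id=S015, wavelength=680nm: 18.88 + 40.27 + 33.89 = 93.04.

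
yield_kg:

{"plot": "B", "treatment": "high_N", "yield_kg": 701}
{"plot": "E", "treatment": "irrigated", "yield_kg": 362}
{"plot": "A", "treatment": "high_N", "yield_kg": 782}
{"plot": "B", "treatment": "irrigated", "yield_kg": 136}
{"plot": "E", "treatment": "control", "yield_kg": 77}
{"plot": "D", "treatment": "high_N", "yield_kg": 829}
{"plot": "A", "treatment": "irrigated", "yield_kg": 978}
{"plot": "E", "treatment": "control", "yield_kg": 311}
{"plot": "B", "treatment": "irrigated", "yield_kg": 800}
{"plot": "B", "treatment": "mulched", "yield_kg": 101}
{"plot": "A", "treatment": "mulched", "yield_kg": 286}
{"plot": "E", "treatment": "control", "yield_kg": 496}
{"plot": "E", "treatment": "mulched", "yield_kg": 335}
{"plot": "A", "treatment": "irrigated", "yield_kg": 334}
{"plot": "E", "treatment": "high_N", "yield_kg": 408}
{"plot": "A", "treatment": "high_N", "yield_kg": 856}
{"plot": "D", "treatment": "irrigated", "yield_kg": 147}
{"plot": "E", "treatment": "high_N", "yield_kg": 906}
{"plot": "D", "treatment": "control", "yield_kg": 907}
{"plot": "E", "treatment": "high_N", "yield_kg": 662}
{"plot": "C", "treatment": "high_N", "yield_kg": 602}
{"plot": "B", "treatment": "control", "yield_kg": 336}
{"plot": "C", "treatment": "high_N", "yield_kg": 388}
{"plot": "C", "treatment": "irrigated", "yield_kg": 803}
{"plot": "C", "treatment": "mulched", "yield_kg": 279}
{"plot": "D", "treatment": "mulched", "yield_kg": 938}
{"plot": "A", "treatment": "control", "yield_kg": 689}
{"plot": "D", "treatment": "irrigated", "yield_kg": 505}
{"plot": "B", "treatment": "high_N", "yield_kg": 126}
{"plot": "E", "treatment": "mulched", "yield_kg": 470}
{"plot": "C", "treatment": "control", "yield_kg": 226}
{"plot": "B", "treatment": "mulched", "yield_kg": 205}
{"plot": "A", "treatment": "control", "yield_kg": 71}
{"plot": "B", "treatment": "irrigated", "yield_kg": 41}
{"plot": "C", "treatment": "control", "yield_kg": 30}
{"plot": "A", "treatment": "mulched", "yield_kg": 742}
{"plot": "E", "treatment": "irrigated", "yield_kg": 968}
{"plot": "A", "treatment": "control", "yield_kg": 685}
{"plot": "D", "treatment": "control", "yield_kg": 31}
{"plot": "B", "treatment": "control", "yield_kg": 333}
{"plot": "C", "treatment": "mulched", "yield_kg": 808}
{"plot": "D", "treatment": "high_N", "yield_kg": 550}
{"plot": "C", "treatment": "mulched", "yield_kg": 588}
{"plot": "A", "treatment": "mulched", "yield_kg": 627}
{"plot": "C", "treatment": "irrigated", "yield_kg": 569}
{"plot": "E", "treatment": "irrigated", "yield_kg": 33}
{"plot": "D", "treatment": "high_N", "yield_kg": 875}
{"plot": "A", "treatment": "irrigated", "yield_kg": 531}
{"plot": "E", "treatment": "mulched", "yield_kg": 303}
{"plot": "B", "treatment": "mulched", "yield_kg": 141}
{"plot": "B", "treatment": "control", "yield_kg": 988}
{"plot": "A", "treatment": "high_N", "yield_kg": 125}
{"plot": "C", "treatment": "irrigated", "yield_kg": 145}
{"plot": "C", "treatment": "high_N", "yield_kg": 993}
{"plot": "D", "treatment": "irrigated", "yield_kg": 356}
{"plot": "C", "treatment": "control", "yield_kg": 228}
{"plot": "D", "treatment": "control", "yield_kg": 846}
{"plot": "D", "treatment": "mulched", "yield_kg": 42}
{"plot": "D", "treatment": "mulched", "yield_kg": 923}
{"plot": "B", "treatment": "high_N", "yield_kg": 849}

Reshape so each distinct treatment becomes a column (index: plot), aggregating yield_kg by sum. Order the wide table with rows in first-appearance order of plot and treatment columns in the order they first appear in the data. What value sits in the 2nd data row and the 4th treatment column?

1108

With rows in first-appearance order of plot, row 2 is plot=E. treatment columns in first-appearance order: high_N, irrigated, control, mulched; column 4 is mulched.
Long rows with plot=E, treatment=mulched: 335 + 470 + 303 = 1108.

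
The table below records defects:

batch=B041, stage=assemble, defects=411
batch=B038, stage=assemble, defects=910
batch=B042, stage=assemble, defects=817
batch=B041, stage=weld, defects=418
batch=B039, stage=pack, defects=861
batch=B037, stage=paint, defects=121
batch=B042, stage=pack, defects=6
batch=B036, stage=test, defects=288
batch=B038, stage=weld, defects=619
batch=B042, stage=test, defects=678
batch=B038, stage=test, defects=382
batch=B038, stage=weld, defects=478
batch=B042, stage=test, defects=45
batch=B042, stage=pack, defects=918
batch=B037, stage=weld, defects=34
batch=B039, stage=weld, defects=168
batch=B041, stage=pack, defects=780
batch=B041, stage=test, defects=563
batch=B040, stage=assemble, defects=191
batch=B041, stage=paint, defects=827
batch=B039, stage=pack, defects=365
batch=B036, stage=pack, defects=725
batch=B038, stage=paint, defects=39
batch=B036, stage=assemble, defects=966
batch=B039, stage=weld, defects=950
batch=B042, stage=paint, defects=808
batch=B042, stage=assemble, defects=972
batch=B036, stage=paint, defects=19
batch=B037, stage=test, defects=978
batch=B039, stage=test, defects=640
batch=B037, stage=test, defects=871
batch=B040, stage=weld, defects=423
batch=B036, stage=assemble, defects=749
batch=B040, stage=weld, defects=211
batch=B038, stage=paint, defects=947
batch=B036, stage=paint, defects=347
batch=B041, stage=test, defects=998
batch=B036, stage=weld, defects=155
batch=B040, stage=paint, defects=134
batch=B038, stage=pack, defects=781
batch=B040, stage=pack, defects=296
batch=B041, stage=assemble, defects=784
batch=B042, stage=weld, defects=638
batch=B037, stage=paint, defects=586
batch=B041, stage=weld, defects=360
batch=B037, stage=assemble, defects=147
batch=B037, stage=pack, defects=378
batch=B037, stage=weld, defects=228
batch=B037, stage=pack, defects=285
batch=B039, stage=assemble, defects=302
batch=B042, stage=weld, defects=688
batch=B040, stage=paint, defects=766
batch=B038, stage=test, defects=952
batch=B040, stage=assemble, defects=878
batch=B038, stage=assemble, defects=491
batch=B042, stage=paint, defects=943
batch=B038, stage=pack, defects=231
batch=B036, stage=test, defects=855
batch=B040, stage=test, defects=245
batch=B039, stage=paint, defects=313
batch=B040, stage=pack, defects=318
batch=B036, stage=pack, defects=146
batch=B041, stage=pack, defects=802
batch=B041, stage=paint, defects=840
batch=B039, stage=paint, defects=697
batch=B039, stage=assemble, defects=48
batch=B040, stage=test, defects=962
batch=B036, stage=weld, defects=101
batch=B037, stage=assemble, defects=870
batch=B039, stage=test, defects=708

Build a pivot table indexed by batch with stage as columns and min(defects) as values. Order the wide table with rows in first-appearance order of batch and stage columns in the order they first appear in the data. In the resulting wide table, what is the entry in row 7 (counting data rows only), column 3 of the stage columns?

296

With rows in first-appearance order of batch, row 7 is batch=B040. stage columns in first-appearance order: assemble, weld, pack, paint, test; column 3 is pack.
Long rows with batch=B040, stage=pack: min(296, 318) = 296.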